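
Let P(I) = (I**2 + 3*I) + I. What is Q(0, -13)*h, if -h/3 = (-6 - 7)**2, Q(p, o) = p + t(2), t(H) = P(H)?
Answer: -6084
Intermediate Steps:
P(I) = I**2 + 4*I
t(H) = H*(4 + H)
Q(p, o) = 12 + p (Q(p, o) = p + 2*(4 + 2) = p + 2*6 = p + 12 = 12 + p)
h = -507 (h = -3*(-6 - 7)**2 = -3*(-13)**2 = -3*169 = -507)
Q(0, -13)*h = (12 + 0)*(-507) = 12*(-507) = -6084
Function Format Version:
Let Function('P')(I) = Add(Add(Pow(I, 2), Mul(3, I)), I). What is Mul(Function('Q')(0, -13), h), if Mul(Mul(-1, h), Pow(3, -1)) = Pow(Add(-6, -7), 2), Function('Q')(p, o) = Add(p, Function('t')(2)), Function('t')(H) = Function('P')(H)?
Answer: -6084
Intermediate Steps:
Function('P')(I) = Add(Pow(I, 2), Mul(4, I))
Function('t')(H) = Mul(H, Add(4, H))
Function('Q')(p, o) = Add(12, p) (Function('Q')(p, o) = Add(p, Mul(2, Add(4, 2))) = Add(p, Mul(2, 6)) = Add(p, 12) = Add(12, p))
h = -507 (h = Mul(-3, Pow(Add(-6, -7), 2)) = Mul(-3, Pow(-13, 2)) = Mul(-3, 169) = -507)
Mul(Function('Q')(0, -13), h) = Mul(Add(12, 0), -507) = Mul(12, -507) = -6084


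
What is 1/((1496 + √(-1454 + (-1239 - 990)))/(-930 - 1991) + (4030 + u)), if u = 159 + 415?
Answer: 39278067748/180816107520627 + 2921*I*√3683/180816107520627 ≈ 0.00021723 + 9.8038e-10*I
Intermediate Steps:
u = 574
1/((1496 + √(-1454 + (-1239 - 990)))/(-930 - 1991) + (4030 + u)) = 1/((1496 + √(-1454 + (-1239 - 990)))/(-930 - 1991) + (4030 + 574)) = 1/((1496 + √(-1454 - 2229))/(-2921) + 4604) = 1/((1496 + √(-3683))*(-1/2921) + 4604) = 1/((1496 + I*√3683)*(-1/2921) + 4604) = 1/((-1496/2921 - I*√3683/2921) + 4604) = 1/(13446788/2921 - I*√3683/2921)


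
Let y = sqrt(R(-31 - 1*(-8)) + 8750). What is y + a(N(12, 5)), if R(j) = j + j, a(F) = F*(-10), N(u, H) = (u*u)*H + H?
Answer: -7250 + 16*sqrt(34) ≈ -7156.7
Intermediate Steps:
N(u, H) = H + H*u**2 (N(u, H) = u**2*H + H = H*u**2 + H = H + H*u**2)
a(F) = -10*F
R(j) = 2*j
y = 16*sqrt(34) (y = sqrt(2*(-31 - 1*(-8)) + 8750) = sqrt(2*(-31 + 8) + 8750) = sqrt(2*(-23) + 8750) = sqrt(-46 + 8750) = sqrt(8704) = 16*sqrt(34) ≈ 93.295)
y + a(N(12, 5)) = 16*sqrt(34) - 50*(1 + 12**2) = 16*sqrt(34) - 50*(1 + 144) = 16*sqrt(34) - 50*145 = 16*sqrt(34) - 10*725 = 16*sqrt(34) - 7250 = -7250 + 16*sqrt(34)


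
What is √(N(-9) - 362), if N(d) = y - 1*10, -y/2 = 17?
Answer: I*√406 ≈ 20.149*I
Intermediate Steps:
y = -34 (y = -2*17 = -34)
N(d) = -44 (N(d) = -34 - 1*10 = -34 - 10 = -44)
√(N(-9) - 362) = √(-44 - 362) = √(-406) = I*√406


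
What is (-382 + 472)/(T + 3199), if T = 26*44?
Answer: 90/4343 ≈ 0.020723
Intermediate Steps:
T = 1144
(-382 + 472)/(T + 3199) = (-382 + 472)/(1144 + 3199) = 90/4343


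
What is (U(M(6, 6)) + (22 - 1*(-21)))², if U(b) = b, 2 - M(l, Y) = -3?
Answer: 2304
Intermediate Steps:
M(l, Y) = 5 (M(l, Y) = 2 - 1*(-3) = 2 + 3 = 5)
(U(M(6, 6)) + (22 - 1*(-21)))² = (5 + (22 - 1*(-21)))² = (5 + (22 + 21))² = (5 + 43)² = 48² = 2304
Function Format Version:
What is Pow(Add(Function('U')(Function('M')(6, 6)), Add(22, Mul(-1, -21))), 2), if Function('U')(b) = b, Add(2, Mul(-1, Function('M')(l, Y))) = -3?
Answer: 2304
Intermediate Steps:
Function('M')(l, Y) = 5 (Function('M')(l, Y) = Add(2, Mul(-1, -3)) = Add(2, 3) = 5)
Pow(Add(Function('U')(Function('M')(6, 6)), Add(22, Mul(-1, -21))), 2) = Pow(Add(5, Add(22, Mul(-1, -21))), 2) = Pow(Add(5, Add(22, 21)), 2) = Pow(Add(5, 43), 2) = Pow(48, 2) = 2304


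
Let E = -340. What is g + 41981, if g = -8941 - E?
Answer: 33380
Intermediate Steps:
g = -8601 (g = -8941 - 1*(-340) = -8941 + 340 = -8601)
g + 41981 = -8601 + 41981 = 33380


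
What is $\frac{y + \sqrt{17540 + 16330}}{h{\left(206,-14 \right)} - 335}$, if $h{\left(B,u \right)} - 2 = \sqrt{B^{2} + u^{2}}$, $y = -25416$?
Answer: $\frac{8463528}{68257} - \frac{333 \sqrt{33870}}{68257} - \frac{292 \sqrt{16935}}{68257} + \frac{3710736 \sqrt{2}}{68257} \approx 199.42$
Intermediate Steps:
$h{\left(B,u \right)} = 2 + \sqrt{B^{2} + u^{2}}$
$\frac{y + \sqrt{17540 + 16330}}{h{\left(206,-14 \right)} - 335} = \frac{-25416 + \sqrt{17540 + 16330}}{\left(2 + \sqrt{206^{2} + \left(-14\right)^{2}}\right) - 335} = \frac{-25416 + \sqrt{33870}}{\left(2 + \sqrt{42436 + 196}\right) - 335} = \frac{-25416 + \sqrt{33870}}{\left(2 + \sqrt{42632}\right) - 335} = \frac{-25416 + \sqrt{33870}}{\left(2 + 146 \sqrt{2}\right) - 335} = \frac{-25416 + \sqrt{33870}}{-333 + 146 \sqrt{2}}$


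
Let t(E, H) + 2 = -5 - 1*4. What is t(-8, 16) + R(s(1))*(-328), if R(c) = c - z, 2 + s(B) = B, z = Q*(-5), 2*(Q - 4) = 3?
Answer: -8703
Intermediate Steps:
Q = 11/2 (Q = 4 + (½)*3 = 4 + 3/2 = 11/2 ≈ 5.5000)
t(E, H) = -11 (t(E, H) = -2 + (-5 - 1*4) = -2 + (-5 - 4) = -2 - 9 = -11)
z = -55/2 (z = (11/2)*(-5) = -55/2 ≈ -27.500)
s(B) = -2 + B
R(c) = 55/2 + c (R(c) = c - 1*(-55/2) = c + 55/2 = 55/2 + c)
t(-8, 16) + R(s(1))*(-328) = -11 + (55/2 + (-2 + 1))*(-328) = -11 + (55/2 - 1)*(-328) = -11 + (53/2)*(-328) = -11 - 8692 = -8703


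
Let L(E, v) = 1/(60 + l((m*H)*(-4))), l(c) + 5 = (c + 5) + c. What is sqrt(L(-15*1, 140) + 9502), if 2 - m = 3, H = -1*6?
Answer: 5*sqrt(13683)/6 ≈ 97.479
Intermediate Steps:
H = -6
m = -1 (m = 2 - 1*3 = 2 - 3 = -1)
l(c) = 2*c (l(c) = -5 + ((c + 5) + c) = -5 + ((5 + c) + c) = -5 + (5 + 2*c) = 2*c)
L(E, v) = 1/12 (L(E, v) = 1/(60 + 2*(-1*(-6)*(-4))) = 1/(60 + 2*(6*(-4))) = 1/(60 + 2*(-24)) = 1/(60 - 48) = 1/12)
sqrt(L(-15*1, 140) + 9502) = sqrt(1/12 + 9502) = sqrt(114025/12) = 5*sqrt(13683)/6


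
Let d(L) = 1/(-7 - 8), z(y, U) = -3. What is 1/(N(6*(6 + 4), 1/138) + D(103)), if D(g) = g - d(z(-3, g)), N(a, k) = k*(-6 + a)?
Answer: 345/35693 ≈ 0.0096658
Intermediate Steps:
d(L) = -1/15 (d(L) = 1/(-15) = -1/15)
D(g) = 1/15 + g (D(g) = g - 1*(-1/15) = g + 1/15 = 1/15 + g)
1/(N(6*(6 + 4), 1/138) + D(103)) = 1/((-6 + 6*(6 + 4))/138 + (1/15 + 103)) = 1/((-6 + 6*10)/138 + 1546/15) = 1/((-6 + 60)/138 + 1546/15) = 1/((1/138)*54 + 1546/15) = 1/(9/23 + 1546/15) = 1/(35693/345) = 345/35693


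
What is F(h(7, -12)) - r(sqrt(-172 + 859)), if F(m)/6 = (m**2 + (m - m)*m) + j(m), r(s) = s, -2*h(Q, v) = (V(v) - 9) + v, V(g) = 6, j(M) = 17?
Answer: 879/2 - sqrt(687) ≈ 413.29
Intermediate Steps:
h(Q, v) = 3/2 - v/2 (h(Q, v) = -((6 - 9) + v)/2 = -(-3 + v)/2 = 3/2 - v/2)
F(m) = 102 + 6*m**2 (F(m) = 6*((m**2 + (m - m)*m) + 17) = 6*((m**2 + 0*m) + 17) = 6*((m**2 + 0) + 17) = 6*(m**2 + 17) = 6*(17 + m**2) = 102 + 6*m**2)
F(h(7, -12)) - r(sqrt(-172 + 859)) = (102 + 6*(3/2 - 1/2*(-12))**2) - sqrt(-172 + 859) = (102 + 6*(3/2 + 6)**2) - sqrt(687) = (102 + 6*(15/2)**2) - sqrt(687) = (102 + 6*(225/4)) - sqrt(687) = (102 + 675/2) - sqrt(687) = 879/2 - sqrt(687)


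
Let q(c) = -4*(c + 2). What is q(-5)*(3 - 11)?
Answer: -96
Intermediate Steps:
q(c) = -8 - 4*c (q(c) = -4*(2 + c) = -8 - 4*c)
q(-5)*(3 - 11) = (-8 - 4*(-5))*(3 - 11) = (-8 + 20)*(-8) = 12*(-8) = -96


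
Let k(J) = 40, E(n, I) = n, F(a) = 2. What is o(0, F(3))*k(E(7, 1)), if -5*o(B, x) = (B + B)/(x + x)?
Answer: 0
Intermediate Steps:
o(B, x) = -B/(5*x) (o(B, x) = -(B + B)/(5*(x + x)) = -2*B/(5*(2*x)) = -2*B*1/(2*x)/5 = -B/(5*x))
o(0, F(3))*k(E(7, 1)) = -1/5*0/2*40 = -1/5*0*1/2*40 = 0*40 = 0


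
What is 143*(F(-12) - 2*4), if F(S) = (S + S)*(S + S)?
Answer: 81224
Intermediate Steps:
F(S) = 4*S² (F(S) = (2*S)*(2*S) = 4*S²)
143*(F(-12) - 2*4) = 143*(4*(-12)² - 2*4) = 143*(4*144 - 8) = 143*(576 - 8) = 143*568 = 81224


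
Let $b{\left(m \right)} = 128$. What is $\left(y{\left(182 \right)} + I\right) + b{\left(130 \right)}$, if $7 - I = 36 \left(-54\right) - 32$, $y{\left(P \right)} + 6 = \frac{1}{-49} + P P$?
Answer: $\frac{1726220}{49} \approx 35229.0$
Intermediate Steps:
$y{\left(P \right)} = - \frac{295}{49} + P^{2}$ ($y{\left(P \right)} = -6 + \left(\frac{1}{-49} + P P\right) = -6 + \left(- \frac{1}{49} + P^{2}\right) = - \frac{295}{49} + P^{2}$)
$I = 1983$ ($I = 7 - \left(36 \left(-54\right) - 32\right) = 7 - \left(-1944 - 32\right) = 7 - -1976 = 7 + 1976 = 1983$)
$\left(y{\left(182 \right)} + I\right) + b{\left(130 \right)} = \left(\left(- \frac{295}{49} + 182^{2}\right) + 1983\right) + 128 = \left(\left(- \frac{295}{49} + 33124\right) + 1983\right) + 128 = \left(\frac{1622781}{49} + 1983\right) + 128 = \frac{1719948}{49} + 128 = \frac{1726220}{49}$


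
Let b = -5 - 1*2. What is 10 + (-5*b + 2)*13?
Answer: 491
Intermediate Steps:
b = -7 (b = -5 - 2 = -7)
10 + (-5*b + 2)*13 = 10 + (-5*(-7) + 2)*13 = 10 + (35 + 2)*13 = 10 + 37*13 = 10 + 481 = 491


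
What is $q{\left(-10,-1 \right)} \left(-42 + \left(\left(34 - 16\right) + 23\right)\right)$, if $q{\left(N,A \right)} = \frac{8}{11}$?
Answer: $- \frac{8}{11} \approx -0.72727$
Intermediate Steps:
$q{\left(N,A \right)} = \frac{8}{11}$ ($q{\left(N,A \right)} = 8 \cdot \frac{1}{11} = \frac{8}{11}$)
$q{\left(-10,-1 \right)} \left(-42 + \left(\left(34 - 16\right) + 23\right)\right) = \frac{8 \left(-42 + \left(\left(34 - 16\right) + 23\right)\right)}{11} = \frac{8 \left(-42 + \left(18 + 23\right)\right)}{11} = \frac{8 \left(-42 + 41\right)}{11} = \frac{8}{11} \left(-1\right) = - \frac{8}{11}$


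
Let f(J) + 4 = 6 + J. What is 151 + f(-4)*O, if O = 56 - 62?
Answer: 163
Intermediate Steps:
f(J) = 2 + J (f(J) = -4 + (6 + J) = 2 + J)
O = -6
151 + f(-4)*O = 151 + (2 - 4)*(-6) = 151 - 2*(-6) = 151 + 12 = 163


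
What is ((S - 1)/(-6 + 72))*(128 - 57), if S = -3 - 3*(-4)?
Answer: 284/33 ≈ 8.6061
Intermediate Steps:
S = 9 (S = -3 + 12 = 9)
((S - 1)/(-6 + 72))*(128 - 57) = ((9 - 1)/(-6 + 72))*(128 - 57) = (8/66)*71 = (8*(1/66))*71 = (4/33)*71 = 284/33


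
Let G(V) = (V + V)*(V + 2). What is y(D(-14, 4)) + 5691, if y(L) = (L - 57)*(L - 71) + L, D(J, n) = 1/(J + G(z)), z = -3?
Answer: 624249/64 ≈ 9753.9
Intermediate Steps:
G(V) = 2*V*(2 + V) (G(V) = (2*V)*(2 + V) = 2*V*(2 + V))
D(J, n) = 1/(6 + J) (D(J, n) = 1/(J + 2*(-3)*(2 - 3)) = 1/(J + 2*(-3)*(-1)) = 1/(J + 6) = 1/(6 + J))
y(L) = L + (-71 + L)*(-57 + L) (y(L) = (-57 + L)*(-71 + L) + L = (-71 + L)*(-57 + L) + L = L + (-71 + L)*(-57 + L))
y(D(-14, 4)) + 5691 = (4047 + (1/(6 - 14))**2 - 127/(6 - 14)) + 5691 = (4047 + (1/(-8))**2 - 127/(-8)) + 5691 = (4047 + (-1/8)**2 - 127*(-1/8)) + 5691 = (4047 + 1/64 + 127/8) + 5691 = 260025/64 + 5691 = 624249/64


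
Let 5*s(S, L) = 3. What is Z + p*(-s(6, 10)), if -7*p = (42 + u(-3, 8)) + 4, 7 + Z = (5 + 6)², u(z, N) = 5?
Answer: 4143/35 ≈ 118.37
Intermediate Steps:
s(S, L) = ⅗ (s(S, L) = (⅕)*3 = ⅗)
Z = 114 (Z = -7 + (5 + 6)² = -7 + 11² = -7 + 121 = 114)
p = -51/7 (p = -((42 + 5) + 4)/7 = -(47 + 4)/7 = -⅐*51 = -51/7 ≈ -7.2857)
Z + p*(-s(6, 10)) = 114 - (-51)*3/(7*5) = 114 - 51/7*(-⅗) = 114 + 153/35 = 4143/35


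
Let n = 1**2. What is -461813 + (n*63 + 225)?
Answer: -461525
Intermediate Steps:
n = 1
-461813 + (n*63 + 225) = -461813 + (1*63 + 225) = -461813 + (63 + 225) = -461813 + 288 = -461525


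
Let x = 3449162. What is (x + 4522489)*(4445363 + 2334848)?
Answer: 54049475798361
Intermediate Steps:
(x + 4522489)*(4445363 + 2334848) = (3449162 + 4522489)*(4445363 + 2334848) = 7971651*6780211 = 54049475798361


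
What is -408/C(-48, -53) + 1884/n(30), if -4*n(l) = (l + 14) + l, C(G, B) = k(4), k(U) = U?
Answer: -7542/37 ≈ -203.84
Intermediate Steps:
C(G, B) = 4
n(l) = -7/2 - l/2 (n(l) = -((l + 14) + l)/4 = -((14 + l) + l)/4 = -(14 + 2*l)/4 = -7/2 - l/2)
-408/C(-48, -53) + 1884/n(30) = -408/4 + 1884/(-7/2 - ½*30) = -408*¼ + 1884/(-7/2 - 15) = -102 + 1884/(-37/2) = -102 + 1884*(-2/37) = -102 - 3768/37 = -7542/37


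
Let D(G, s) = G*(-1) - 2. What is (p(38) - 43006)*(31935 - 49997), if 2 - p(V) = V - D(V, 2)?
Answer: 778147084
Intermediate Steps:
D(G, s) = -2 - G (D(G, s) = -G - 2 = -2 - G)
p(V) = -2*V (p(V) = 2 - (V - (-2 - V)) = 2 - (V + (2 + V)) = 2 - (2 + 2*V) = 2 + (-2 - 2*V) = -2*V)
(p(38) - 43006)*(31935 - 49997) = (-2*38 - 43006)*(31935 - 49997) = (-76 - 43006)*(-18062) = -43082*(-18062) = 778147084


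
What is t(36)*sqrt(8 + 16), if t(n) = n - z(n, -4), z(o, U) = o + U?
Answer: 8*sqrt(6) ≈ 19.596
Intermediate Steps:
z(o, U) = U + o
t(n) = 4 (t(n) = n - (-4 + n) = n + (4 - n) = 4)
t(36)*sqrt(8 + 16) = 4*sqrt(8 + 16) = 4*sqrt(24) = 4*(2*sqrt(6)) = 8*sqrt(6)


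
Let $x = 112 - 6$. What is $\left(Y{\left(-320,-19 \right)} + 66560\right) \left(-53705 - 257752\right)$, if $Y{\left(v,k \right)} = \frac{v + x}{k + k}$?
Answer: $- \frac{393914306379}{19} \approx -2.0732 \cdot 10^{10}$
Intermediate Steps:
$x = 106$ ($x = 112 - 6 = 106$)
$Y{\left(v,k \right)} = \frac{106 + v}{2 k}$ ($Y{\left(v,k \right)} = \frac{v + 106}{k + k} = \frac{106 + v}{2 k}$)
$\left(Y{\left(-320,-19 \right)} + 66560\right) \left(-53705 - 257752\right) = \left(\frac{106 - 320}{2 \left(-19\right)} + 66560\right) \left(-53705 - 257752\right) = \left(\frac{1}{2} \left(- \frac{1}{19}\right) \left(-214\right) + 66560\right) \left(-311457\right) = \left(\frac{107}{19} + 66560\right) \left(-311457\right) = \frac{1264747}{19} \left(-311457\right) = - \frac{393914306379}{19}$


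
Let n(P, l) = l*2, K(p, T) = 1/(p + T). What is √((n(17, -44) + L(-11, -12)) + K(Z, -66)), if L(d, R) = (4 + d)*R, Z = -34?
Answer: I*√401/10 ≈ 2.0025*I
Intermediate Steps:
K(p, T) = 1/(T + p)
L(d, R) = R*(4 + d)
n(P, l) = 2*l
√((n(17, -44) + L(-11, -12)) + K(Z, -66)) = √((2*(-44) - 12*(4 - 11)) + 1/(-66 - 34)) = √((-88 - 12*(-7)) + 1/(-100)) = √((-88 + 84) - 1/100) = √(-4 - 1/100) = √(-401/100) = I*√401/10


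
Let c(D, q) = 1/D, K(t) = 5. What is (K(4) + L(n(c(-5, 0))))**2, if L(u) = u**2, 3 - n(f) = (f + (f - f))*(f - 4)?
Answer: 36493681/390625 ≈ 93.424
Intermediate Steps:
n(f) = 3 - f*(-4 + f) (n(f) = 3 - (f + (f - f))*(f - 4) = 3 - (f + 0)*(-4 + f) = 3 - f*(-4 + f))
(K(4) + L(n(c(-5, 0))))**2 = (5 + (3 - (1/(-5))**2 + 4/(-5))**2)**2 = (5 + (3 - (-1/5)**2 + 4*(-1/5))**2)**2 = (5 + (3 - 1*1/25 - 4/5)**2)**2 = (5 + (3 - 1/25 - 4/5)**2)**2 = (5 + (54/25)**2)**2 = (5 + 2916/625)**2 = (6041/625)**2 = 36493681/390625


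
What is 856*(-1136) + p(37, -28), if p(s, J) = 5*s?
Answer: -972231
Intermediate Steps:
856*(-1136) + p(37, -28) = 856*(-1136) + 5*37 = -972416 + 185 = -972231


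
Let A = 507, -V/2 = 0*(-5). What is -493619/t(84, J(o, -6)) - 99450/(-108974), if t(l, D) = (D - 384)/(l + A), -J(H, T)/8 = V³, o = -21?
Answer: 5298482600041/6974336 ≈ 7.5971e+5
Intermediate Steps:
V = 0 (V = -0*(-5) = -2*0 = 0)
J(H, T) = 0 (J(H, T) = -8*0³ = -8*0 = 0)
t(l, D) = (-384 + D)/(507 + l) (t(l, D) = (D - 384)/(l + 507) = (-384 + D)/(507 + l))
-493619/t(84, J(o, -6)) - 99450/(-108974) = -493619*(507 + 84)/(-384 + 0) - 99450/(-108974) = -493619/(-384/591) - 99450*(-1/108974) = -493619/((1/591)*(-384)) + 49725/54487 = -493619/(-128/197) + 49725/54487 = -493619*(-197/128) + 49725/54487 = 97242943/128 + 49725/54487 = 5298482600041/6974336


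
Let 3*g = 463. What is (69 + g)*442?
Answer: 296140/3 ≈ 98713.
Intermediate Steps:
g = 463/3 (g = (⅓)*463 = 463/3 ≈ 154.33)
(69 + g)*442 = (69 + 463/3)*442 = (670/3)*442 = 296140/3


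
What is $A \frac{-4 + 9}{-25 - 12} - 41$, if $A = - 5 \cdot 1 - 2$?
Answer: $- \frac{1482}{37} \approx -40.054$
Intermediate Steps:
$A = -7$ ($A = \left(-1\right) 5 - 2 = -5 - 2 = -7$)
$A \frac{-4 + 9}{-25 - 12} - 41 = - 7 \frac{-4 + 9}{-25 - 12} - 41 = - 7 \frac{5}{-37} - 41 = - 7 \cdot 5 \left(- \frac{1}{37}\right) - 41 = \left(-7\right) \left(- \frac{5}{37}\right) - 41 = \frac{35}{37} - 41 = - \frac{1482}{37}$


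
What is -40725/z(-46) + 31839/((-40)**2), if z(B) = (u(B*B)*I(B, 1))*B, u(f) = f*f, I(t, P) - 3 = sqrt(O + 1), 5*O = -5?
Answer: 204927403527/10298148800 ≈ 19.899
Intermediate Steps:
O = -1 (O = (1/5)*(-5) = -1)
I(t, P) = 3 (I(t, P) = 3 + sqrt(-1 + 1) = 3 + sqrt(0) = 3 + 0 = 3)
u(f) = f**2
z(B) = 3*B**5 (z(B) = ((B*B)**2*3)*B = ((B**2)**2*3)*B = (B**4*3)*B = (3*B**4)*B = 3*B**5)
-40725/z(-46) + 31839/((-40)**2) = -40725/(3*(-46)**5) + 31839/((-40)**2) = -40725/(3*(-205962976)) + 31839/1600 = -40725/(-617888928) + 31839*(1/1600) = -40725*(-1/617888928) + 31839/1600 = 13575/205962976 + 31839/1600 = 204927403527/10298148800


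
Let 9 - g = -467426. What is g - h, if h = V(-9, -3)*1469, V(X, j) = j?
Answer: 471842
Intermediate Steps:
g = 467435 (g = 9 - 1*(-467426) = 9 + 467426 = 467435)
h = -4407 (h = -3*1469 = -4407)
g - h = 467435 - 1*(-4407) = 467435 + 4407 = 471842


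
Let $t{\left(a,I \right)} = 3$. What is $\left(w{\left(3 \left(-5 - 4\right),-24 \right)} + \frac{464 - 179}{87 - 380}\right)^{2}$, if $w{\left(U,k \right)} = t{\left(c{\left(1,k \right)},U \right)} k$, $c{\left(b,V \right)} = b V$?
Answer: $\frac{457147161}{85849} \approx 5325.0$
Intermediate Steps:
$c{\left(b,V \right)} = V b$
$w{\left(U,k \right)} = 3 k$
$\left(w{\left(3 \left(-5 - 4\right),-24 \right)} + \frac{464 - 179}{87 - 380}\right)^{2} = \left(3 \left(-24\right) + \frac{464 - 179}{87 - 380}\right)^{2} = \left(-72 + \frac{285}{-293}\right)^{2} = \left(-72 + 285 \left(- \frac{1}{293}\right)\right)^{2} = \left(-72 - \frac{285}{293}\right)^{2} = \left(- \frac{21381}{293}\right)^{2} = \frac{457147161}{85849}$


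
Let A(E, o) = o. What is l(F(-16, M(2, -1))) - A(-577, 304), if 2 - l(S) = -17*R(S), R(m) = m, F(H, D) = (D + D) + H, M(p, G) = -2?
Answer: -642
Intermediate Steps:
F(H, D) = H + 2*D (F(H, D) = 2*D + H = H + 2*D)
l(S) = 2 + 17*S (l(S) = 2 - (-17)*S = 2 + 17*S)
l(F(-16, M(2, -1))) - A(-577, 304) = (2 + 17*(-16 + 2*(-2))) - 1*304 = (2 + 17*(-16 - 4)) - 304 = (2 + 17*(-20)) - 304 = (2 - 340) - 304 = -338 - 304 = -642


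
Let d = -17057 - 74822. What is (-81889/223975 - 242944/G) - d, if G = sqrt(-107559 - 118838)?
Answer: 1210501008/13175 + 242944*I*sqrt(226397)/226397 ≈ 91879.0 + 510.59*I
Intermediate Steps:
G = I*sqrt(226397) (G = sqrt(-226397) = I*sqrt(226397) ≈ 475.81*I)
d = -91879
(-81889/223975 - 242944/G) - d = (-81889/223975 - 242944*(-I*sqrt(226397)/226397)) - 1*(-91879) = (-81889*1/223975 - (-242944)*I*sqrt(226397)/226397) + 91879 = (-4817/13175 + 242944*I*sqrt(226397)/226397) + 91879 = 1210501008/13175 + 242944*I*sqrt(226397)/226397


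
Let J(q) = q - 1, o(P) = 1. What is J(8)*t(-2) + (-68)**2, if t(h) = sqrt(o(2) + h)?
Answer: 4624 + 7*I ≈ 4624.0 + 7.0*I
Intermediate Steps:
t(h) = sqrt(1 + h)
J(q) = -1 + q
J(8)*t(-2) + (-68)**2 = (-1 + 8)*sqrt(1 - 2) + (-68)**2 = 7*sqrt(-1) + 4624 = 7*I + 4624 = 4624 + 7*I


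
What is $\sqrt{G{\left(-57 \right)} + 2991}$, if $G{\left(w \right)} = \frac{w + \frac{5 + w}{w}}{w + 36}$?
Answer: $\frac{8 \sqrt{7446803}}{399} \approx 54.714$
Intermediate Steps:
$G{\left(w \right)} = \frac{w + \frac{5 + w}{w}}{36 + w}$
$\sqrt{G{\left(-57 \right)} + 2991} = \sqrt{\frac{5 - 57 + \left(-57\right)^{2}}{\left(-57\right) \left(36 - 57\right)} + 2991} = \sqrt{- \frac{5 - 57 + 3249}{57 \left(-21\right)} + 2991} = \sqrt{\left(- \frac{1}{57}\right) \left(- \frac{1}{21}\right) 3197 + 2991} = \sqrt{\frac{3197}{1197} + 2991} = \sqrt{\frac{3583424}{1197}} = \frac{8 \sqrt{7446803}}{399}$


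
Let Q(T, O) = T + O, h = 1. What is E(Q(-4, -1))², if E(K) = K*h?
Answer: 25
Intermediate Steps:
Q(T, O) = O + T
E(K) = K (E(K) = K*1 = K)
E(Q(-4, -1))² = (-1 - 4)² = (-5)² = 25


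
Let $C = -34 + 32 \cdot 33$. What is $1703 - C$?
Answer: $681$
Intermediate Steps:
$C = 1022$ ($C = -34 + 1056 = 1022$)
$1703 - C = 1703 - 1022 = 681$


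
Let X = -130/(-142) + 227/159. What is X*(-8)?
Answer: -211616/11289 ≈ -18.745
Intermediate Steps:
X = 26452/11289 (X = -130*(-1/142) + 227*(1/159) = 65/71 + 227/159 = 26452/11289 ≈ 2.3432)
X*(-8) = (26452/11289)*(-8) = -211616/11289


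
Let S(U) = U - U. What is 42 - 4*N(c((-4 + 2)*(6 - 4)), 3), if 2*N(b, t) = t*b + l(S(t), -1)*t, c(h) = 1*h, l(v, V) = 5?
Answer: 36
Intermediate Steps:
S(U) = 0
c(h) = h
N(b, t) = 5*t/2 + b*t/2 (N(b, t) = (t*b + 5*t)/2 = (b*t + 5*t)/2 = (5*t + b*t)/2 = 5*t/2 + b*t/2)
42 - 4*N(c((-4 + 2)*(6 - 4)), 3) = 42 - 2*3*(5 + (-4 + 2)*(6 - 4)) = 42 - 2*3*(5 - 2*2) = 42 - 2*3*(5 - 4) = 42 - 2*3 = 42 - 4*3/2 = 42 - 6 = 36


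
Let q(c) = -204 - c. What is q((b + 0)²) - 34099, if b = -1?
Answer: -34304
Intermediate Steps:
q((b + 0)²) - 34099 = (-204 - (-1 + 0)²) - 34099 = (-204 - 1*(-1)²) - 34099 = (-204 - 1*1) - 34099 = (-204 - 1) - 34099 = -205 - 34099 = -34304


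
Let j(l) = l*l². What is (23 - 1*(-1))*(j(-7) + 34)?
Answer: -7416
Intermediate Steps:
j(l) = l³
(23 - 1*(-1))*(j(-7) + 34) = (23 - 1*(-1))*((-7)³ + 34) = (23 + 1)*(-343 + 34) = 24*(-309) = -7416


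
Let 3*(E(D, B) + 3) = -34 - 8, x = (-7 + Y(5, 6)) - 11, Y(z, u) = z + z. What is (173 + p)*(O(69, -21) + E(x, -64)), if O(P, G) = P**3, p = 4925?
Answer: 1674652216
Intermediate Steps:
Y(z, u) = 2*z
x = -8 (x = (-7 + 2*5) - 11 = (-7 + 10) - 11 = 3 - 11 = -8)
E(D, B) = -17 (E(D, B) = -3 + (-34 - 8)/3 = -3 + (1/3)*(-42) = -3 - 14 = -17)
(173 + p)*(O(69, -21) + E(x, -64)) = (173 + 4925)*(69**3 - 17) = 5098*(328509 - 17) = 5098*328492 = 1674652216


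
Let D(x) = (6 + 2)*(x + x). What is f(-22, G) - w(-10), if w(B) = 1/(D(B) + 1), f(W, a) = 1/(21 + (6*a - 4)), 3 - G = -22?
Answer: 326/26553 ≈ 0.012277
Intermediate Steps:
D(x) = 16*x (D(x) = 8*(2*x) = 16*x)
G = 25 (G = 3 - 1*(-22) = 3 + 22 = 25)
f(W, a) = 1/(17 + 6*a) (f(W, a) = 1/(21 + (-4 + 6*a)) = 1/(17 + 6*a))
w(B) = 1/(1 + 16*B) (w(B) = 1/(16*B + 1) = 1/(1 + 16*B))
f(-22, G) - w(-10) = 1/(17 + 6*25) - 1/(1 + 16*(-10)) = 1/(17 + 150) - 1/(1 - 160) = 1/167 - 1/(-159) = 1/167 - 1*(-1/159) = 1/167 + 1/159 = 326/26553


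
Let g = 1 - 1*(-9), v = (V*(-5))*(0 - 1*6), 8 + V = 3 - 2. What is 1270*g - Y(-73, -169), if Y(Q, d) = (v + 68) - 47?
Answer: 12889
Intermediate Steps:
V = -7 (V = -8 + (3 - 2) = -8 + 1 = -7)
v = -210 (v = (-7*(-5))*(0 - 1*6) = 35*(0 - 6) = 35*(-6) = -210)
Y(Q, d) = -189 (Y(Q, d) = (-210 + 68) - 47 = -142 - 47 = -189)
g = 10 (g = 1 + 9 = 10)
1270*g - Y(-73, -169) = 1270*10 - 1*(-189) = 12700 + 189 = 12889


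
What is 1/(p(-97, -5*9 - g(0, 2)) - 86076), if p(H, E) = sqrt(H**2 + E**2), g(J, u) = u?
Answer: -43038/3704533079 - sqrt(11618)/7409066158 ≈ -1.1632e-5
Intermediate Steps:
p(H, E) = sqrt(E**2 + H**2)
1/(p(-97, -5*9 - g(0, 2)) - 86076) = 1/(sqrt((-5*9 - 1*2)**2 + (-97)**2) - 86076) = 1/(sqrt((-45 - 2)**2 + 9409) - 86076) = 1/(sqrt((-47)**2 + 9409) - 86076) = 1/(sqrt(2209 + 9409) - 86076) = 1/(sqrt(11618) - 86076) = 1/(-86076 + sqrt(11618))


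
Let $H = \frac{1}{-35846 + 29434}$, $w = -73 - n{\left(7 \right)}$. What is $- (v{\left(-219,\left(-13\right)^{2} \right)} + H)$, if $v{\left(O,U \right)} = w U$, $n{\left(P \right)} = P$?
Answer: $\frac{86690241}{6412} \approx 13520.0$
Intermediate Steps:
$w = -80$ ($w = -73 - 7 = -80$)
$v{\left(O,U \right)} = - 80 U$
$H = - \frac{1}{6412}$ ($H = \frac{1}{-6412} = - \frac{1}{6412} \approx -0.00015596$)
$- (v{\left(-219,\left(-13\right)^{2} \right)} + H) = - (- 80 \left(-13\right)^{2} - \frac{1}{6412}) = - (\left(-80\right) 169 - \frac{1}{6412}) = - (-13520 - \frac{1}{6412}) = \left(-1\right) \left(- \frac{86690241}{6412}\right) = \frac{86690241}{6412}$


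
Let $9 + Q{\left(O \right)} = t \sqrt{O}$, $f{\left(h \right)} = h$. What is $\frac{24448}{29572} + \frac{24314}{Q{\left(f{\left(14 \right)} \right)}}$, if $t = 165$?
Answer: $\frac{438541594}{313027013} + \frac{1337270 \sqrt{14}}{127023} \approx 40.792$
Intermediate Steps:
$Q{\left(O \right)} = -9 + 165 \sqrt{O}$
$\frac{24448}{29572} + \frac{24314}{Q{\left(f{\left(14 \right)} \right)}} = \frac{24448}{29572} + \frac{24314}{-9 + 165 \sqrt{14}} = 24448 \cdot \frac{1}{29572} + \frac{24314}{-9 + 165 \sqrt{14}} = \frac{6112}{7393} + \frac{24314}{-9 + 165 \sqrt{14}}$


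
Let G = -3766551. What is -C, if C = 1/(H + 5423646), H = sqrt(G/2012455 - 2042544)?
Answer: -3638281170310/19732750486404367617 + I*sqrt(919139997318727145)/19732750486404367617 ≈ -1.8438e-7 + 4.8585e-11*I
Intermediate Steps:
H = 3*I*sqrt(919139997318727145)/2012455 (H = sqrt(-3766551/2012455 - 2042544) = sqrt(-4110531652071/2012455) = 3*I*sqrt(919139997318727145)/2012455 ≈ 1429.2*I)
C = 1/(5423646 + 3*I*sqrt(919139997318727145)/2012455) (C = 1/(3*I*sqrt(919139997318727145)/2012455 + 5423646) = 1/(5423646 + 3*I*sqrt(919139997318727145)/2012455) ≈ 1.8438e-7 - 4.86e-11*I)
-C = -(3638281170310/19732750486404367617 - I*sqrt(919139997318727145)/19732750486404367617) = -3638281170310/19732750486404367617 + I*sqrt(919139997318727145)/19732750486404367617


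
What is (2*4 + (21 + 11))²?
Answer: 1600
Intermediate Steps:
(2*4 + (21 + 11))² = (8 + 32)² = 40² = 1600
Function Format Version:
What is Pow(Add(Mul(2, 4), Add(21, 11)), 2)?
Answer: 1600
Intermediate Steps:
Pow(Add(Mul(2, 4), Add(21, 11)), 2) = Pow(Add(8, 32), 2) = Pow(40, 2) = 1600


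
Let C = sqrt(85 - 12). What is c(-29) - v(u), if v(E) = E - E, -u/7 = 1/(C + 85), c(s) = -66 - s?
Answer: -37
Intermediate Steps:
C = sqrt(73) ≈ 8.5440
u = -7/(85 + sqrt(73)) (u = -7/(sqrt(73) + 85) = -7/(85 + sqrt(73)) ≈ -0.074831)
v(E) = 0
c(-29) - v(u) = (-66 - 1*(-29)) - 1*0 = (-66 + 29) + 0 = -37 + 0 = -37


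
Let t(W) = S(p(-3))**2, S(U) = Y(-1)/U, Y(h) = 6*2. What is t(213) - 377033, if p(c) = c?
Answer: -377017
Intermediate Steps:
Y(h) = 12
S(U) = 12/U
t(W) = 16 (t(W) = (12/(-3))**2 = (12*(-1/3))**2 = (-4)**2 = 16)
t(213) - 377033 = 16 - 377033 = -377017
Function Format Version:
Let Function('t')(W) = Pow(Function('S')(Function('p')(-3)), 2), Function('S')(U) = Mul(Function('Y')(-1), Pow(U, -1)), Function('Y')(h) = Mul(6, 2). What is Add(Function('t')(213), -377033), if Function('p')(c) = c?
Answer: -377017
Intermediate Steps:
Function('Y')(h) = 12
Function('S')(U) = Mul(12, Pow(U, -1))
Function('t')(W) = 16 (Function('t')(W) = Pow(Mul(12, Pow(-3, -1)), 2) = Pow(Mul(12, Rational(-1, 3)), 2) = Pow(-4, 2) = 16)
Add(Function('t')(213), -377033) = Add(16, -377033) = -377017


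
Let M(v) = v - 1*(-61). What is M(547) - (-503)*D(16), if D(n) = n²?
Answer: 129376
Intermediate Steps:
M(v) = 61 + v (M(v) = v + 61 = 61 + v)
M(547) - (-503)*D(16) = (61 + 547) - (-503)*16² = 608 - (-503)*256 = 608 - 1*(-128768) = 608 + 128768 = 129376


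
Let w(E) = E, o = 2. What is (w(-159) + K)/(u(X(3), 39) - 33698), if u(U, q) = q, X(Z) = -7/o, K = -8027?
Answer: 8186/33659 ≈ 0.24320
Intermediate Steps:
X(Z) = -7/2
(w(-159) + K)/(u(X(3), 39) - 33698) = (-159 - 8027)/(39 - 33698) = -8186/(-33659) = -8186*(-1/33659) = 8186/33659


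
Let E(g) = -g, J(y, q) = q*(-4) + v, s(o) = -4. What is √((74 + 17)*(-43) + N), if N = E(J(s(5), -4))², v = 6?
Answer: 3*I*√381 ≈ 58.558*I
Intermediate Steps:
J(y, q) = 6 - 4*q (J(y, q) = q*(-4) + 6 = -4*q + 6 = 6 - 4*q)
N = 484 (N = (-(6 - 4*(-4)))² = (-(6 + 16))² = (-1*22)² = (-22)² = 484)
√((74 + 17)*(-43) + N) = √((74 + 17)*(-43) + 484) = √(91*(-43) + 484) = √(-3913 + 484) = √(-3429) = 3*I*√381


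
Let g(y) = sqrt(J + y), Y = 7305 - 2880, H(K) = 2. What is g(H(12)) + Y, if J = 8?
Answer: 4425 + sqrt(10) ≈ 4428.2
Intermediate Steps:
Y = 4425
g(y) = sqrt(8 + y)
g(H(12)) + Y = sqrt(8 + 2) + 4425 = sqrt(10) + 4425 = 4425 + sqrt(10)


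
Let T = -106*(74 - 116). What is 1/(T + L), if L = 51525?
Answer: 1/55977 ≈ 1.7864e-5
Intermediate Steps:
T = 4452 (T = -106*(-42) = 4452)
1/(T + L) = 1/(4452 + 51525) = 1/55977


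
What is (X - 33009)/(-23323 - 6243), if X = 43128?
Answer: -10119/29566 ≈ -0.34225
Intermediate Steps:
(X - 33009)/(-23323 - 6243) = (43128 - 33009)/(-23323 - 6243) = 10119/(-29566) = 10119*(-1/29566) = -10119/29566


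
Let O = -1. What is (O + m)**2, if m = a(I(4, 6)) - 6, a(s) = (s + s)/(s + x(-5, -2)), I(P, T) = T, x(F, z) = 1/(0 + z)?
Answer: 2809/121 ≈ 23.215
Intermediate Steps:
x(F, z) = 1/z
a(s) = 2*s/(-1/2 + s) (a(s) = (s + s)/(s + 1/(-2)) = (2*s)/(s - 1/2) = (2*s)/(-1/2 + s) = 2*s/(-1/2 + s))
m = -42/11 (m = 4*6/(-1 + 2*6) - 6 = 4*6/(-1 + 12) - 6 = 4*6/11 - 6 = 4*6*(1/11) - 6 = 24/11 - 6 = -42/11 ≈ -3.8182)
(O + m)**2 = (-1 - 42/11)**2 = (-53/11)**2 = 2809/121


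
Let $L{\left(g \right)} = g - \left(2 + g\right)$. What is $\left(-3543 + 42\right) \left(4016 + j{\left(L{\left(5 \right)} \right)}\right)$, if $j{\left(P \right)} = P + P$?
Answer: $-14046012$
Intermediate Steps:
$L{\left(g \right)} = -2$
$j{\left(P \right)} = 2 P$
$\left(-3543 + 42\right) \left(4016 + j{\left(L{\left(5 \right)} \right)}\right) = \left(-3543 + 42\right) \left(4016 + 2 \left(-2\right)\right) = - 3501 \left(4016 - 4\right) = \left(-3501\right) 4012 = -14046012$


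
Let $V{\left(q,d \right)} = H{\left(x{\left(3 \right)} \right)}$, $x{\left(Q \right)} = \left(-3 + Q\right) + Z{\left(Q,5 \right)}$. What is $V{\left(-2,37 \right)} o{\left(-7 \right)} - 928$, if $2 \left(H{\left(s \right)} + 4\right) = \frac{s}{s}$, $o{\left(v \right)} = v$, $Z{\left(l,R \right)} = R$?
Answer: $- \frac{1807}{2} \approx -903.5$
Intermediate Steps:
$x{\left(Q \right)} = 2 + Q$ ($x{\left(Q \right)} = \left(-3 + Q\right) + 5 = 2 + Q$)
$H{\left(s \right)} = - \frac{7}{2}$ ($H{\left(s \right)} = -4 + \frac{s \frac{1}{s}}{2} = -4 + \frac{1}{2} \cdot 1 = -4 + \frac{1}{2} = - \frac{7}{2}$)
$V{\left(q,d \right)} = - \frac{7}{2}$
$V{\left(-2,37 \right)} o{\left(-7 \right)} - 928 = \left(- \frac{7}{2}\right) \left(-7\right) - 928 = \frac{49}{2} - 928 = - \frac{1807}{2}$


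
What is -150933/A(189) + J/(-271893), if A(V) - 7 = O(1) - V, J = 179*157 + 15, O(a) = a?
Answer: 41032536811/49212633 ≈ 833.78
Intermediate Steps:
J = 28118 (J = 28103 + 15 = 28118)
A(V) = 8 - V (A(V) = 7 + (1 - V) = 8 - V)
-150933/A(189) + J/(-271893) = -150933/(8 - 1*189) + 28118/(-271893) = -150933/(8 - 189) + 28118*(-1/271893) = -150933/(-181) - 28118/271893 = -150933*(-1/181) - 28118/271893 = 150933/181 - 28118/271893 = 41032536811/49212633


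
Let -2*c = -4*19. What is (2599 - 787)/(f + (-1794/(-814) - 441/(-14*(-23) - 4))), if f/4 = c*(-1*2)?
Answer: -78173304/13079915 ≈ -5.9766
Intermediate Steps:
c = 38 (c = -(-2)*19 = -1/2*(-76) = 38)
f = -304 (f = 4*(38*(-1*2)) = 4*(38*(-2)) = 4*(-76) = -304)
(2599 - 787)/(f + (-1794/(-814) - 441/(-14*(-23) - 4))) = (2599 - 787)/(-304 + (-1794/(-814) - 441/(-14*(-23) - 4))) = 1812/(-304 + (-1794*(-1/814) - 441/(322 - 4))) = 1812/(-304 + (897/407 - 441/318)) = 1812/(-304 + (897/407 - 441*1/318)) = 1812/(-304 + (897/407 - 147/106)) = 1812/(-304 + 35253/43142) = 1812/(-13079915/43142) = 1812*(-43142/13079915) = -78173304/13079915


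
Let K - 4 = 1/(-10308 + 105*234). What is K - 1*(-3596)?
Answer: 51343201/14262 ≈ 3600.0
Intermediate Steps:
K = 57049/14262 (K = 4 + 1/(-10308 + 105*234) = 4 + 1/(-10308 + 24570) = 4 + 1/14262 = 57049/14262 ≈ 4.0001)
K - 1*(-3596) = 57049/14262 - 1*(-3596) = 57049/14262 + 3596 = 51343201/14262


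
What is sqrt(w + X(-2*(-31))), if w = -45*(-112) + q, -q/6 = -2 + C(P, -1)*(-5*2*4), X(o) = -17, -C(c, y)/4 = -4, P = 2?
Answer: 5*sqrt(355) ≈ 94.207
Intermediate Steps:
C(c, y) = 16 (C(c, y) = -4*(-4) = 16)
q = 3852 (q = -6*(-2 + 16*(-5*2*4)) = -6*(-2 + 16*(-10*4)) = -6*(-2 + 16*(-40)) = -6*(-2 - 640) = -6*(-642) = 3852)
w = 8892 (w = -45*(-112) + 3852 = 5040 + 3852 = 8892)
sqrt(w + X(-2*(-31))) = sqrt(8892 - 17) = sqrt(8875) = 5*sqrt(355)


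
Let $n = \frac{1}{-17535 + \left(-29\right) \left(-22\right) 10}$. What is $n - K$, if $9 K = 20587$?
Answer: $- \frac{229647994}{100395} \approx -2287.4$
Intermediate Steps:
$K = \frac{20587}{9}$ ($K = \frac{1}{9} \cdot 20587 = \frac{20587}{9} \approx 2287.4$)
$n = - \frac{1}{11155}$ ($n = \frac{1}{-17535 + 638 \cdot 10} = \frac{1}{-17535 + 6380} = \frac{1}{-11155} = - \frac{1}{11155} \approx -8.9646 \cdot 10^{-5}$)
$n - K = - \frac{1}{11155} - \frac{20587}{9} = - \frac{229647994}{100395}$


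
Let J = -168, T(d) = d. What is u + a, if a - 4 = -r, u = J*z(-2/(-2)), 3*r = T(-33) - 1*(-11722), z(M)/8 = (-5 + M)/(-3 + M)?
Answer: -19741/3 ≈ -6580.3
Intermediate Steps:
z(M) = 8*(-5 + M)/(-3 + M) (z(M) = 8*((-5 + M)/(-3 + M)) = 8*(-5 + M)/(-3 + M))
r = 11689/3 (r = (-33 - 1*(-11722))/3 = (-33 + 11722)/3 = (⅓)*11689 = 11689/3 ≈ 3896.3)
u = -2688 (u = -1344*(-5 - 2/(-2))/(-3 - 2/(-2)) = -1344*(-5 - 2*(-½))/(-3 - 2*(-½)) = -1344*(-5 + 1)/(-3 + 1) = -1344*(-4)/(-2) = -1344*(-1)*(-4)/2 = -168*16 = -2688)
a = -11677/3 (a = 4 - 1*11689/3 = 4 - 11689/3 = -11677/3 ≈ -3892.3)
u + a = -2688 - 11677/3 = -19741/3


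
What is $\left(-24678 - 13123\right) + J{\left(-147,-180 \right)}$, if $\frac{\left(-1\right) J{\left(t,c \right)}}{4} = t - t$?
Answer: $-37801$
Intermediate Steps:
$J{\left(t,c \right)} = 0$ ($J{\left(t,c \right)} = - 4 \left(t - t\right) = \left(-4\right) 0 = 0$)
$\left(-24678 - 13123\right) + J{\left(-147,-180 \right)} = \left(-24678 - 13123\right) + 0 = -37801 + 0 = -37801$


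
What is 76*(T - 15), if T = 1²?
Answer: -1064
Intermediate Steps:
T = 1
76*(T - 15) = 76*(1 - 15) = 76*(-14) = -1064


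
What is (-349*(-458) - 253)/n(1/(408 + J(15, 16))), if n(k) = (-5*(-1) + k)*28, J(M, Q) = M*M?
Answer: 101019837/88648 ≈ 1139.6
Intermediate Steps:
J(M, Q) = M**2
n(k) = 140 + 28*k (n(k) = (5 + k)*28 = 140 + 28*k)
(-349*(-458) - 253)/n(1/(408 + J(15, 16))) = (-349*(-458) - 253)/(140 + 28/(408 + 15**2)) = (159842 - 253)/(140 + 28/(408 + 225)) = 159589/(140 + 28/633) = 159589/(88648/633) = 159589*(633/88648) = 101019837/88648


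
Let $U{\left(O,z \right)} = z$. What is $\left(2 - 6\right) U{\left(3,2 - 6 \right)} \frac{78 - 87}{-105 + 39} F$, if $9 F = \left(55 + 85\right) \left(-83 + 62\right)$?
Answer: $- \frac{7840}{11} \approx -712.73$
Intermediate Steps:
$F = - \frac{980}{3}$ ($F = \frac{\left(55 + 85\right) \left(-83 + 62\right)}{9} = \frac{140 \left(-21\right)}{9} = \frac{1}{9} \left(-2940\right) = - \frac{980}{3} \approx -326.67$)
$\left(2 - 6\right) U{\left(3,2 - 6 \right)} \frac{78 - 87}{-105 + 39} F = \left(2 - 6\right) \left(2 - 6\right) \frac{78 - 87}{-105 + 39} \left(- \frac{980}{3}\right) = - 4 \left(2 - 6\right) \left(- \frac{9}{-66}\right) \left(- \frac{980}{3}\right) = \left(-4\right) \left(-4\right) \left(\left(-9\right) \left(- \frac{1}{66}\right)\right) \left(- \frac{980}{3}\right) = 16 \cdot \frac{3}{22} \left(- \frac{980}{3}\right) = \frac{24}{11} \left(- \frac{980}{3}\right) = - \frac{7840}{11}$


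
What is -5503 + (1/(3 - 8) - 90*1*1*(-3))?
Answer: -26166/5 ≈ -5233.2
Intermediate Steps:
-5503 + (1/(3 - 8) - 90*1*1*(-3)) = -5503 + (1/(-5) - 90*(-3)) = -5503 + (-⅕ - 90*(-3)) = -5503 + (-⅕ + 270) = -5503 + 1349/5 = -26166/5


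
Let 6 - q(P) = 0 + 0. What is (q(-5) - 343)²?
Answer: 113569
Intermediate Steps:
q(P) = 6 (q(P) = 6 - (0 + 0) = 6 - 1*0 = 6 + 0 = 6)
(q(-5) - 343)² = (6 - 343)² = (-337)² = 113569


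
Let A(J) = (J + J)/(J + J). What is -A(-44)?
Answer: -1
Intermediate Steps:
A(J) = 1 (A(J) = (2*J)/((2*J)) = (2*J)*(1/(2*J)) = 1)
-A(-44) = -1*1 = -1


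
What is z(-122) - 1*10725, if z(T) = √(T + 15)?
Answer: -10725 + I*√107 ≈ -10725.0 + 10.344*I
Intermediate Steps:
z(T) = √(15 + T)
z(-122) - 1*10725 = √(15 - 122) - 1*10725 = √(-107) - 10725 = I*√107 - 10725 = -10725 + I*√107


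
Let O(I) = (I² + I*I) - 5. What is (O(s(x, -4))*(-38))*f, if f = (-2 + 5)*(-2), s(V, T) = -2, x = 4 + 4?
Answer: 684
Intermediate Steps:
x = 8
O(I) = -5 + 2*I² (O(I) = (I² + I²) - 5 = 2*I² - 5 = -5 + 2*I²)
f = -6 (f = 3*(-2) = -6)
(O(s(x, -4))*(-38))*f = ((-5 + 2*(-2)²)*(-38))*(-6) = ((-5 + 2*4)*(-38))*(-6) = ((-5 + 8)*(-38))*(-6) = (3*(-38))*(-6) = -114*(-6) = 684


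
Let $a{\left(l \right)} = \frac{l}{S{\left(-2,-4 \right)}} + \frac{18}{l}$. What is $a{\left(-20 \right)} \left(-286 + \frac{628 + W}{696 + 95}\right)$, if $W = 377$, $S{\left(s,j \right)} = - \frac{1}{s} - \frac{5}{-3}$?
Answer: $\frac{296616057}{102830} \approx 2884.5$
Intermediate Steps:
$S{\left(s,j \right)} = \frac{5}{3} - \frac{1}{s}$ ($S{\left(s,j \right)} = - \frac{1}{s} - - \frac{5}{3} = - \frac{1}{s} + \frac{5}{3} = \frac{5}{3} - \frac{1}{s}$)
$a{\left(l \right)} = \frac{18}{l} + \frac{6 l}{13}$ ($a{\left(l \right)} = \frac{l}{\frac{5}{3} - \frac{1}{-2}} + \frac{18}{l} = \frac{l}{\frac{5}{3} - - \frac{1}{2}} + \frac{18}{l} = \frac{l}{\frac{5}{3} + \frac{1}{2}} + \frac{18}{l} = \frac{l}{\frac{13}{6}} + \frac{18}{l} = l \frac{6}{13} + \frac{18}{l} = \frac{6 l}{13} + \frac{18}{l} = \frac{18}{l} + \frac{6 l}{13}$)
$a{\left(-20 \right)} \left(-286 + \frac{628 + W}{696 + 95}\right) = \left(\frac{18}{-20} + \frac{6}{13} \left(-20\right)\right) \left(-286 + \frac{628 + 377}{696 + 95}\right) = \left(18 \left(- \frac{1}{20}\right) - \frac{120}{13}\right) \left(-286 + \frac{1005}{791}\right) = \left(- \frac{9}{10} - \frac{120}{13}\right) \left(-286 + 1005 \cdot \frac{1}{791}\right) = - \frac{1317 \left(-286 + \frac{1005}{791}\right)}{130} = \left(- \frac{1317}{130}\right) \left(- \frac{225221}{791}\right) = \frac{296616057}{102830}$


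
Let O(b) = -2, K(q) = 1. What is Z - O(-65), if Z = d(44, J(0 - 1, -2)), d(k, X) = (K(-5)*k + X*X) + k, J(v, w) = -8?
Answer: 154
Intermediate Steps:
d(k, X) = X² + 2*k (d(k, X) = (1*k + X*X) + k = (k + X²) + k = X² + 2*k)
Z = 152 (Z = (-8)² + 2*44 = 64 + 88 = 152)
Z - O(-65) = 152 - 1*(-2) = 152 + 2 = 154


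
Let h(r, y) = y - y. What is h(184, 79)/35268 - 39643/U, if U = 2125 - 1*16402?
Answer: 39643/14277 ≈ 2.7767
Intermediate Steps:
h(r, y) = 0
U = -14277 (U = 2125 - 16402 = -14277)
h(184, 79)/35268 - 39643/U = 0/35268 - 39643/(-14277) = 0*(1/35268) - 39643*(-1/14277) = 0 + 39643/14277 = 39643/14277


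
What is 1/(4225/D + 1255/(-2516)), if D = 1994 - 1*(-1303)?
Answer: 8295252/6492365 ≈ 1.2777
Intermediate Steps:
D = 3297 (D = 1994 + 1303 = 3297)
1/(4225/D + 1255/(-2516)) = 1/(4225/3297 + 1255/(-2516)) = 1/(4225*(1/3297) + 1255*(-1/2516)) = 1/(4225/3297 - 1255/2516) = 1/(6492365/8295252) = 8295252/6492365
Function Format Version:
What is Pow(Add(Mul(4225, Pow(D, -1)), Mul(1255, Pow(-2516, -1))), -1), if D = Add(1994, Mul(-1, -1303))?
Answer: Rational(8295252, 6492365) ≈ 1.2777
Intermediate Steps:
D = 3297 (D = Add(1994, 1303) = 3297)
Pow(Add(Mul(4225, Pow(D, -1)), Mul(1255, Pow(-2516, -1))), -1) = Pow(Add(Mul(4225, Pow(3297, -1)), Mul(1255, Pow(-2516, -1))), -1) = Pow(Add(Mul(4225, Rational(1, 3297)), Mul(1255, Rational(-1, 2516))), -1) = Pow(Add(Rational(4225, 3297), Rational(-1255, 2516)), -1) = Pow(Rational(6492365, 8295252), -1) = Rational(8295252, 6492365)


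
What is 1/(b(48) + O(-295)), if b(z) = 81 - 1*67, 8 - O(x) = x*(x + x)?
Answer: -1/174028 ≈ -5.7462e-6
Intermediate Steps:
O(x) = 8 - 2*x**2 (O(x) = 8 - x*(x + x) = 8 - x*2*x = 8 - 2*x**2)
b(z) = 14 (b(z) = 81 - 67 = 14)
1/(b(48) + O(-295)) = 1/(14 + (8 - 2*(-295)**2)) = 1/(14 + (8 - 2*87025)) = 1/(14 + (8 - 174050)) = 1/(14 - 174042) = 1/(-174028) = -1/174028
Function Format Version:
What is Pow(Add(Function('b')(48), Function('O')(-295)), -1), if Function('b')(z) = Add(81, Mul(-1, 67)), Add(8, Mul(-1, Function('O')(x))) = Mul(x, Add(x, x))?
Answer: Rational(-1, 174028) ≈ -5.7462e-6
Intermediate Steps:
Function('O')(x) = Add(8, Mul(-2, Pow(x, 2))) (Function('O')(x) = Add(8, Mul(-1, Mul(x, Add(x, x)))) = Add(8, Mul(-1, Mul(x, Mul(2, x)))) = Add(8, Mul(-1, Mul(2, Pow(x, 2)))) = Add(8, Mul(-2, Pow(x, 2))))
Function('b')(z) = 14 (Function('b')(z) = Add(81, -67) = 14)
Pow(Add(Function('b')(48), Function('O')(-295)), -1) = Pow(Add(14, Add(8, Mul(-2, Pow(-295, 2)))), -1) = Pow(Add(14, Add(8, Mul(-2, 87025))), -1) = Pow(Add(14, Add(8, -174050)), -1) = Pow(Add(14, -174042), -1) = Pow(-174028, -1) = Rational(-1, 174028)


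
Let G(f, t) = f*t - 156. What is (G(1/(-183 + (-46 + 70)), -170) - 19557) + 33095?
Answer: 2127908/159 ≈ 13383.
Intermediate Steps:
G(f, t) = -156 + f*t
(G(1/(-183 + (-46 + 70)), -170) - 19557) + 33095 = ((-156 - 170/(-183 + (-46 + 70))) - 19557) + 33095 = ((-156 - 170/(-183 + 24)) - 19557) + 33095 = ((-156 - 170/(-159)) - 19557) + 33095 = ((-156 - 1/159*(-170)) - 19557) + 33095 = ((-156 + 170/159) - 19557) + 33095 = (-24634/159 - 19557) + 33095 = -3134197/159 + 33095 = 2127908/159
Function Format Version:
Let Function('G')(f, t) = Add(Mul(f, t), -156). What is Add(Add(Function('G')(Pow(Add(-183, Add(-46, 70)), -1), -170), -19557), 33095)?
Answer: Rational(2127908, 159) ≈ 13383.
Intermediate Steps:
Function('G')(f, t) = Add(-156, Mul(f, t))
Add(Add(Function('G')(Pow(Add(-183, Add(-46, 70)), -1), -170), -19557), 33095) = Add(Add(Add(-156, Mul(Pow(Add(-183, Add(-46, 70)), -1), -170)), -19557), 33095) = Add(Add(Add(-156, Mul(Pow(Add(-183, 24), -1), -170)), -19557), 33095) = Add(Add(Add(-156, Mul(Pow(-159, -1), -170)), -19557), 33095) = Add(Add(Add(-156, Mul(Rational(-1, 159), -170)), -19557), 33095) = Add(Add(Add(-156, Rational(170, 159)), -19557), 33095) = Add(Add(Rational(-24634, 159), -19557), 33095) = Add(Rational(-3134197, 159), 33095) = Rational(2127908, 159)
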